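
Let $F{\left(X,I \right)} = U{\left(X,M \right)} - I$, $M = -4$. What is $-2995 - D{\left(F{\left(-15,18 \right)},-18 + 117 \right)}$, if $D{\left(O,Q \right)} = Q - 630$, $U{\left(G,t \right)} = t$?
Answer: $-2464$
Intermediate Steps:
$F{\left(X,I \right)} = -4 - I$
$D{\left(O,Q \right)} = -630 + Q$
$-2995 - D{\left(F{\left(-15,18 \right)},-18 + 117 \right)} = -2995 - \left(-630 + \left(-18 + 117\right)\right) = -2995 - \left(-630 + 99\right) = -2995 - -531 = -2995 + 531 = -2464$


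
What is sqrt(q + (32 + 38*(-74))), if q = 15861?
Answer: sqrt(13081) ≈ 114.37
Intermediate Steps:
sqrt(q + (32 + 38*(-74))) = sqrt(15861 + (32 + 38*(-74))) = sqrt(15861 + (32 - 2812)) = sqrt(15861 - 2780) = sqrt(13081)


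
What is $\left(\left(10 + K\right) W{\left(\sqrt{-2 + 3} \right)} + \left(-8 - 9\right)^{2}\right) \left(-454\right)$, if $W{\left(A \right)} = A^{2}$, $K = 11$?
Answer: $-140740$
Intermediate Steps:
$\left(\left(10 + K\right) W{\left(\sqrt{-2 + 3} \right)} + \left(-8 - 9\right)^{2}\right) \left(-454\right) = \left(\left(10 + 11\right) \left(\sqrt{-2 + 3}\right)^{2} + \left(-8 - 9\right)^{2}\right) \left(-454\right) = \left(21 \left(\sqrt{1}\right)^{2} + \left(-17\right)^{2}\right) \left(-454\right) = \left(21 \cdot 1^{2} + 289\right) \left(-454\right) = \left(21 \cdot 1 + 289\right) \left(-454\right) = \left(21 + 289\right) \left(-454\right) = 310 \left(-454\right) = -140740$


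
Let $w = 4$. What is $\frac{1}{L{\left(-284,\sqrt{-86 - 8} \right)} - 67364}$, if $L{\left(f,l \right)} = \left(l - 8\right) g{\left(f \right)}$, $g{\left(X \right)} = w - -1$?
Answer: $- \frac{33702}{2271650783} - \frac{5 i \sqrt{94}}{4543301566} \approx -1.4836 \cdot 10^{-5} - 1.067 \cdot 10^{-8} i$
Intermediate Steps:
$g{\left(X \right)} = 5$ ($g{\left(X \right)} = 4 - -1 = 4 + 1 = 5$)
$L{\left(f,l \right)} = -40 + 5 l$ ($L{\left(f,l \right)} = \left(l - 8\right) 5 = \left(-8 + l\right) 5 = -40 + 5 l$)
$\frac{1}{L{\left(-284,\sqrt{-86 - 8} \right)} - 67364} = \frac{1}{\left(-40 + 5 \sqrt{-86 - 8}\right) - 67364} = \frac{1}{\left(-40 + 5 \sqrt{-94}\right) - 67364} = \frac{1}{\left(-40 + 5 i \sqrt{94}\right) - 67364} = \frac{1}{-67404 + 5 i \sqrt{94}}$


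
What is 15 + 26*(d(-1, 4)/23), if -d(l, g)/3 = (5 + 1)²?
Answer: -2463/23 ≈ -107.09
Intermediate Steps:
d(l, g) = -108 (d(l, g) = -3*(5 + 1)² = -3*6² = -3*36 = -108)
15 + 26*(d(-1, 4)/23) = 15 + 26*(-108/23) = 15 - 2808/23 = -2463/23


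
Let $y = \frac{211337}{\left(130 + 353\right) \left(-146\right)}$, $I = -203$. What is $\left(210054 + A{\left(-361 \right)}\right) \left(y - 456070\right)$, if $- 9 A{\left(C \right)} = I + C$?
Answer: $- \frac{1448065035754925}{15111} \approx -9.5829 \cdot 10^{10}$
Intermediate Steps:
$A{\left(C \right)} = \frac{203}{9} - \frac{C}{9}$ ($A{\left(C \right)} = - \frac{-203 + C}{9} = \frac{203}{9} - \frac{C}{9}$)
$y = - \frac{30191}{10074}$ ($y = \frac{211337}{483 \left(-146\right)} = \frac{211337}{-70518} = 211337 \left(- \frac{1}{70518}\right) = - \frac{30191}{10074} \approx -2.9969$)
$\left(210054 + A{\left(-361 \right)}\right) \left(y - 456070\right) = \left(210054 + \left(\frac{203}{9} - - \frac{361}{9}\right)\right) \left(- \frac{30191}{10074} - 456070\right) = \left(210054 + \left(\frac{203}{9} + \frac{361}{9}\right)\right) \left(- \frac{4594479371}{10074}\right) = \left(210054 + \frac{188}{3}\right) \left(- \frac{4594479371}{10074}\right) = \frac{630350}{3} \left(- \frac{4594479371}{10074}\right) = - \frac{1448065035754925}{15111}$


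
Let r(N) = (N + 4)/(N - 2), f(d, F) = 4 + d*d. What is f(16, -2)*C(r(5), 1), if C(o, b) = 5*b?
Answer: 1300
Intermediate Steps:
f(d, F) = 4 + d**2
r(N) = (4 + N)/(-2 + N)
f(16, -2)*C(r(5), 1) = (4 + 16**2)*(5*1) = (4 + 256)*5 = 260*5 = 1300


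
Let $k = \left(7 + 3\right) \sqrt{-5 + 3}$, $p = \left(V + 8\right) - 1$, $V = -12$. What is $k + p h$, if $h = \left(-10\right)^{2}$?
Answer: $-500 + 10 i \sqrt{2} \approx -500.0 + 14.142 i$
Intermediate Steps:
$h = 100$
$p = -5$ ($p = \left(-12 + 8\right) - 1 = -4 - 1 = -5$)
$k = 10 i \sqrt{2}$ ($k = 10 \sqrt{-2} = 10 i \sqrt{2} \approx 14.142 i$)
$k + p h = 10 i \sqrt{2} - 500 = -500 + 10 i \sqrt{2}$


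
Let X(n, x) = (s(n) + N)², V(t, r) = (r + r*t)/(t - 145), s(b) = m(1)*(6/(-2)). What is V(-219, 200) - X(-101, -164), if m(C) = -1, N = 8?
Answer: -111/91 ≈ -1.2198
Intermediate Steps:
s(b) = 3 (s(b) = -6/(-2) = -6*(-1)/2 = -1*(-3) = 3)
V(t, r) = (r + r*t)/(-145 + t)
X(n, x) = 121 (X(n, x) = (3 + 8)² = 11² = 121)
V(-219, 200) - X(-101, -164) = 200*(1 - 219)/(-145 - 219) - 1*121 = 200*(-218)/(-364) - 121 = 200*(-1/364)*(-218) - 121 = 10900/91 - 121 = -111/91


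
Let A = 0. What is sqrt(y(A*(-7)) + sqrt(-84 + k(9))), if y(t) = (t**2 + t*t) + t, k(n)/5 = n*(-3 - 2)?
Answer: 309**(1/4)*sqrt(I) ≈ 2.9647 + 2.9647*I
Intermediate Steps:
k(n) = -25*n (k(n) = 5*(n*(-3 - 2)) = 5*(n*(-5)) = 5*(-5*n) = -25*n)
y(t) = t + 2*t**2 (y(t) = (t**2 + t**2) + t = 2*t**2 + t = t + 2*t**2)
sqrt(y(A*(-7)) + sqrt(-84 + k(9))) = sqrt((0*(-7))*(1 + 2*(0*(-7))) + sqrt(-84 - 25*9)) = sqrt(0*(1 + 2*0) + sqrt(-84 - 225)) = sqrt(0*(1 + 0) + sqrt(-309)) = sqrt(0*1 + I*sqrt(309)) = sqrt(0 + I*sqrt(309)) = sqrt(I*sqrt(309)) = 309**(1/4)*sqrt(I)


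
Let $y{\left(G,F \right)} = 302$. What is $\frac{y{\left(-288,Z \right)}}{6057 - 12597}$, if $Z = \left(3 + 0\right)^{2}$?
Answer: $- \frac{151}{3270} \approx -0.046177$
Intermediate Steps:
$Z = 9$ ($Z = 3^{2} = 9$)
$\frac{y{\left(-288,Z \right)}}{6057 - 12597} = \frac{302}{6057 - 12597} = \frac{302}{-6540} = 302 \left(- \frac{1}{6540}\right) = - \frac{151}{3270}$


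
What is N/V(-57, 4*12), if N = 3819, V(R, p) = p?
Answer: 1273/16 ≈ 79.563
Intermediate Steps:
N/V(-57, 4*12) = 3819/((4*12)) = 3819/48 = 3819*(1/48) = 1273/16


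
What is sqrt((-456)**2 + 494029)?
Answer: sqrt(701965) ≈ 837.83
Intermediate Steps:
sqrt((-456)**2 + 494029) = sqrt(207936 + 494029) = sqrt(701965)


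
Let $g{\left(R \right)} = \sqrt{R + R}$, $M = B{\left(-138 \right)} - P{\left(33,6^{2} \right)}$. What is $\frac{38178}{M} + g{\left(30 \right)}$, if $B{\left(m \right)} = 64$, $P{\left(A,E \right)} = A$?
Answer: $\frac{38178}{31} + 2 \sqrt{15} \approx 1239.3$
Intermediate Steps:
$M = 31$ ($M = 64 - 33 = 31$)
$g{\left(R \right)} = \sqrt{2} \sqrt{R}$ ($g{\left(R \right)} = \sqrt{2 R} = \sqrt{2} \sqrt{R}$)
$\frac{38178}{M} + g{\left(30 \right)} = \frac{38178}{31} + \sqrt{2} \sqrt{30} = 38178 \cdot \frac{1}{31} + 2 \sqrt{15} = \frac{38178}{31} + 2 \sqrt{15}$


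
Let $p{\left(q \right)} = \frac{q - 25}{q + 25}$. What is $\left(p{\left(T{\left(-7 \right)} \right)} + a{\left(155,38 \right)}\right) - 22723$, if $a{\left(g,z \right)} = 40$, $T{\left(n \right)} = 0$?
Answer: $-22684$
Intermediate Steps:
$p{\left(q \right)} = \frac{-25 + q}{25 + q}$
$\left(p{\left(T{\left(-7 \right)} \right)} + a{\left(155,38 \right)}\right) - 22723 = \left(\frac{-25 + 0}{25 + 0} + 40\right) - 22723 = \left(\frac{1}{25} \left(-25\right) + 40\right) - 22723 = \left(-1 + 40\right) - 22723 = 39 - 22723 = -22684$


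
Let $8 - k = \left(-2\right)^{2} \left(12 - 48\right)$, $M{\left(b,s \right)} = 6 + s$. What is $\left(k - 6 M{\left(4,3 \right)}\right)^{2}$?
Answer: $9604$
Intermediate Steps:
$k = 152$ ($k = 8 - \left(-2\right)^{2} \left(12 - 48\right) = 8 - 4 \left(12 - 48\right) = 8 - 4 \left(-36\right) = 8 - -144 = 8 + 144 = 152$)
$\left(k - 6 M{\left(4,3 \right)}\right)^{2} = \left(152 - 6 \left(6 + 3\right)\right)^{2} = \left(152 - 54\right)^{2} = 98^{2} = 9604$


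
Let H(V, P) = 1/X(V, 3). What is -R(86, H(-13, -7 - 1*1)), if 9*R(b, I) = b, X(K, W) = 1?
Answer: -86/9 ≈ -9.5556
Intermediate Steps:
H(V, P) = 1 (H(V, P) = 1/1 = 1)
R(b, I) = b/9
-R(86, H(-13, -7 - 1*1)) = -86/9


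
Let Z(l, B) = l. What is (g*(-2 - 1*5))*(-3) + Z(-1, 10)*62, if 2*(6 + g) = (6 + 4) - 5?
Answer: -271/2 ≈ -135.50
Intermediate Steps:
g = -7/2 (g = -6 + ((6 + 4) - 5)/2 = -6 + (10 - 5)/2 = -6 + (½)*5 = -6 + 5/2 = -7/2 ≈ -3.5000)
(g*(-2 - 1*5))*(-3) + Z(-1, 10)*62 = -7*(-2 - 1*5)/2*(-3) - 1*62 = -7*(-2 - 5)/2*(-3) - 62 = -7/2*(-7)*(-3) - 62 = (49/2)*(-3) - 62 = -147/2 - 62 = -271/2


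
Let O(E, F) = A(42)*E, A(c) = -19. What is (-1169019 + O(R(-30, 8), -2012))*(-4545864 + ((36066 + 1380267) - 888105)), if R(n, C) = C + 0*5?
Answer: 4697303499756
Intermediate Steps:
R(n, C) = C (R(n, C) = C + 0 = C)
O(E, F) = -19*E
(-1169019 + O(R(-30, 8), -2012))*(-4545864 + ((36066 + 1380267) - 888105)) = (-1169019 - 19*8)*(-4545864 + ((36066 + 1380267) - 888105)) = (-1169019 - 152)*(-4545864 + (1416333 - 888105)) = -1169171*(-4545864 + 528228) = -1169171*(-4017636) = 4697303499756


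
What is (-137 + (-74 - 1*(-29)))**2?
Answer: 33124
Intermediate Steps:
(-137 + (-74 - 1*(-29)))**2 = (-137 + (-74 + 29))**2 = (-137 - 45)**2 = (-182)**2 = 33124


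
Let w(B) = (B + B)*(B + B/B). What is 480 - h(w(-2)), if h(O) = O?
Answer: 476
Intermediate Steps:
w(B) = 2*B*(1 + B) (w(B) = (2*B)*(B + 1) = (2*B)*(1 + B) = 2*B*(1 + B))
480 - h(w(-2)) = 480 - 2*(-2)*(1 - 2) = 480 - 2*(-2)*(-1) = 480 - 1*4 = 480 - 4 = 476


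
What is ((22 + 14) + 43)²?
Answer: 6241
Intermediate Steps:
((22 + 14) + 43)² = (36 + 43)² = 79² = 6241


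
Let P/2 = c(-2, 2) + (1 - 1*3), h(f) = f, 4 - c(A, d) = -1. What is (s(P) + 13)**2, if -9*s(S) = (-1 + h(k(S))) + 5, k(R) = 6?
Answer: 11449/81 ≈ 141.35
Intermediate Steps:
c(A, d) = 5 (c(A, d) = 4 - 1*(-1) = 4 + 1 = 5)
P = 6 (P = 2*(5 + (1 - 1*3)) = 2*(5 + (1 - 3)) = 2*(5 - 2) = 2*3 = 6)
s(S) = -10/9 (s(S) = -((-1 + 6) + 5)/9 = -(5 + 5)/9 = -1/9*10 = -10/9)
(s(P) + 13)**2 = (-10/9 + 13)**2 = (107/9)**2 = 11449/81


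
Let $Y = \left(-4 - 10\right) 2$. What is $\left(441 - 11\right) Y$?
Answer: $-12040$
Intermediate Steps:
$Y = -28$ ($Y = \left(-14\right) 2 = -28$)
$\left(441 - 11\right) Y = \left(441 - 11\right) \left(-28\right) = 430 \left(-28\right) = -12040$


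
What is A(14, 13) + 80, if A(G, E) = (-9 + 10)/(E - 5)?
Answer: 641/8 ≈ 80.125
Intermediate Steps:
A(G, E) = 1/(-5 + E)
A(14, 13) + 80 = 1/(-5 + 13) + 80 = 1/8 + 80 = ⅛ + 80 = 641/8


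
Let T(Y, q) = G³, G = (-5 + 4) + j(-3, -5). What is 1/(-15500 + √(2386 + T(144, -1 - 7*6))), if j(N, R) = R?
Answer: -50/774993 - √2170/240247830 ≈ -6.4711e-5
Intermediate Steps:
G = -6 (G = (-5 + 4) - 5 = -1 - 5 = -6)
T(Y, q) = -216 (T(Y, q) = (-6)³ = -216)
1/(-15500 + √(2386 + T(144, -1 - 7*6))) = 1/(-15500 + √(2386 - 216)) = 1/(-15500 + √2170)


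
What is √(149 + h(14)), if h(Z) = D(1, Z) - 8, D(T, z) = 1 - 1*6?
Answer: 2*√34 ≈ 11.662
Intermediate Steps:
D(T, z) = -5 (D(T, z) = 1 - 6 = -5)
h(Z) = -13 (h(Z) = -5 - 8 = -13)
√(149 + h(14)) = √(149 - 13) = √136 = 2*√34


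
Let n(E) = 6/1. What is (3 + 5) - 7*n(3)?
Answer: -34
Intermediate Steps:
n(E) = 6 (n(E) = 6*1 = 6)
(3 + 5) - 7*n(3) = (3 + 5) - 7*6 = 8 - 42 = -34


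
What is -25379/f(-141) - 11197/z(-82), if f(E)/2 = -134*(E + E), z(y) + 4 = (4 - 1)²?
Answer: -846351367/377880 ≈ -2239.7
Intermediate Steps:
z(y) = 5 (z(y) = -4 + (4 - 1)² = -4 + 3² = -4 + 9 = 5)
f(E) = -536*E (f(E) = 2*(-134*(E + E)) = 2*(-268*E) = -536*E)
-25379/f(-141) - 11197/z(-82) = -25379/((-536*(-141))) - 11197/5 = -25379/75576 - 11197*⅕ = -25379*1/75576 - 11197/5 = -25379/75576 - 11197/5 = -846351367/377880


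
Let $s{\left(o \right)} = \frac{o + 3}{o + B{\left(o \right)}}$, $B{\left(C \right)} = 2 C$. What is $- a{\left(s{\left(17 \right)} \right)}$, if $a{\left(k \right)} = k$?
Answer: $- \frac{20}{51} \approx -0.39216$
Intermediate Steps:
$s{\left(o \right)} = \frac{3 + o}{3 o}$ ($s{\left(o \right)} = \frac{o + 3}{o + 2 o} = \frac{3 + o}{3 o}$)
$- a{\left(s{\left(17 \right)} \right)} = - \frac{3 + 17}{3 \cdot 17} = - \frac{20}{3 \cdot 17} = \left(-1\right) \frac{20}{51} = - \frac{20}{51}$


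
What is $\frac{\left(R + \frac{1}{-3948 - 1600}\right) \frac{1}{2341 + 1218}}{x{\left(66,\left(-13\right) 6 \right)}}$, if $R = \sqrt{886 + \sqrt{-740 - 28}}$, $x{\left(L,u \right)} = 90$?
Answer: $- \frac{1}{1777079880} + \frac{\sqrt{886 + 16 i \sqrt{3}}}{320310} \approx 9.2939 \cdot 10^{-5} + 1.4531 \cdot 10^{-6} i$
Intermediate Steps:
$R = \sqrt{886 + 16 i \sqrt{3}}$ ($R = \sqrt{886 + \sqrt{-768}} = \sqrt{886 + 16 i \sqrt{3}} \approx 29.769 + 0.4655 i$)
$\frac{\left(R + \frac{1}{-3948 - 1600}\right) \frac{1}{2341 + 1218}}{x{\left(66,\left(-13\right) 6 \right)}} = \frac{\left(\sqrt{886 + 16 i \sqrt{3}} + \frac{1}{-3948 - 1600}\right) \frac{1}{2341 + 1218}}{90} = \frac{\sqrt{886 + 16 i \sqrt{3}} + \frac{1}{-5548}}{3559} \cdot \frac{1}{90} = \left(\sqrt{886 + 16 i \sqrt{3}} - \frac{1}{5548}\right) \frac{1}{3559} \cdot \frac{1}{90} = \left(- \frac{1}{5548} + \sqrt{886 + 16 i \sqrt{3}}\right) \frac{1}{3559} \cdot \frac{1}{90} = \left(- \frac{1}{19745332} + \frac{\sqrt{886 + 16 i \sqrt{3}}}{3559}\right) \frac{1}{90} = - \frac{1}{1777079880} + \frac{\sqrt{886 + 16 i \sqrt{3}}}{320310}$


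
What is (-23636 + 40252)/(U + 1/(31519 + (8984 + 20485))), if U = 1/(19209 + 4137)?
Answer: 11829145145184/42167 ≈ 2.8053e+8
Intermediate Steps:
U = 1/23346 ≈ 4.2834e-5
(-23636 + 40252)/(U + 1/(31519 + (8984 + 20485))) = (-23636 + 40252)/(1/23346 + 1/(31519 + (8984 + 20485))) = 16616/(1/23346 + 1/(31519 + 29469)) = 16616/(1/23346 + 1/60988) = 16616/(42167/711912924) = 16616*(711912924/42167) = 11829145145184/42167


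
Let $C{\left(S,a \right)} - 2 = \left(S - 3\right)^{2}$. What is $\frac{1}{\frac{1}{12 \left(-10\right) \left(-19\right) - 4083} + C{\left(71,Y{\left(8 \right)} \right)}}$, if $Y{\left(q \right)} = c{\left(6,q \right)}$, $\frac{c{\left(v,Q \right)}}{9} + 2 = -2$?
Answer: $\frac{1803}{8340677} \approx 0.00021617$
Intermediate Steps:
$c{\left(v,Q \right)} = -36$ ($c{\left(v,Q \right)} = -18 + 9 \left(-2\right) = -18 - 18 = -36$)
$Y{\left(q \right)} = -36$
$C{\left(S,a \right)} = 2 + \left(-3 + S\right)^{2}$ ($C{\left(S,a \right)} = 2 + \left(S - 3\right)^{2} = 2 + \left(-3 + S\right)^{2}$)
$\frac{1}{\frac{1}{12 \left(-10\right) \left(-19\right) - 4083} + C{\left(71,Y{\left(8 \right)} \right)}} = \frac{1}{\frac{1}{12 \left(-10\right) \left(-19\right) - 4083} + \left(2 + \left(-3 + 71\right)^{2}\right)} = \frac{1}{\frac{1}{\left(-120\right) \left(-19\right) - 4083} + \left(2 + 68^{2}\right)} = \frac{1}{\frac{1}{2280 - 4083} + \left(2 + 4624\right)} = \frac{1}{\frac{1}{-1803} + 4626} = \frac{1}{- \frac{1}{1803} + 4626} = \frac{1}{\frac{8340677}{1803}} = \frac{1803}{8340677}$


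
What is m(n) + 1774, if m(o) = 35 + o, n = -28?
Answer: 1781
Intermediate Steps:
m(n) + 1774 = (35 - 28) + 1774 = 7 + 1774 = 1781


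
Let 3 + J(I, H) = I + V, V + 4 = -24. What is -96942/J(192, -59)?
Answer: -96942/161 ≈ -602.12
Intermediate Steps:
V = -28 (V = -4 - 24 = -28)
J(I, H) = -31 + I (J(I, H) = -3 + (I - 28) = -3 + (-28 + I) = -31 + I)
-96942/J(192, -59) = -96942/(-31 + 192) = -96942/161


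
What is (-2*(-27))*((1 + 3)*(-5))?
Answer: -1080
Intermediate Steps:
(-2*(-27))*((1 + 3)*(-5)) = 54*(4*(-5)) = 54*(-20) = -1080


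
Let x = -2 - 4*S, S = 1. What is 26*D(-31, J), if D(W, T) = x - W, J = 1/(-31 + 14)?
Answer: 650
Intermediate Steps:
x = -6 (x = -2 - 4*1 = -2 - 4 = -6)
J = -1/17 (J = 1/(-17) = -1/17 ≈ -0.058824)
D(W, T) = -6 - W
26*D(-31, J) = 26*(-6 - 1*(-31)) = 26*(-6 + 31) = 26*25 = 650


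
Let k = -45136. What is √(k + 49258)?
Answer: 3*√458 ≈ 64.203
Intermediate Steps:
√(k + 49258) = √(-45136 + 49258) = √4122 = 3*√458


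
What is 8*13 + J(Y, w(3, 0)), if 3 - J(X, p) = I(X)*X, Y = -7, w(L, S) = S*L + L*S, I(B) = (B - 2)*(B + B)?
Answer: 989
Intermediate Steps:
I(B) = 2*B*(-2 + B) (I(B) = (-2 + B)*(2*B) = 2*B*(-2 + B))
w(L, S) = 2*L*S (w(L, S) = L*S + L*S = 2*L*S)
J(X, p) = 3 - 2*X**2*(-2 + X) (J(X, p) = 3 - 2*X*(-2 + X)*X = 3 - 2*X**2*(-2 + X))
8*13 + J(Y, w(3, 0)) = 8*13 + (3 + 2*(-7)**2*(2 - 1*(-7))) = 104 + (3 + 2*49*(2 + 7)) = 104 + (3 + 2*49*9) = 104 + (3 + 882) = 104 + 885 = 989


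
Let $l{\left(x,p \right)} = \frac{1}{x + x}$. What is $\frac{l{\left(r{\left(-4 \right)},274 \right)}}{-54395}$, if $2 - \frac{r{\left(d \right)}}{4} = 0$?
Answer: $- \frac{1}{870320} \approx -1.149 \cdot 10^{-6}$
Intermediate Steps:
$r{\left(d \right)} = 8$ ($r{\left(d \right)} = 8 - 0 = 8 + 0 = 8$)
$l{\left(x,p \right)} = \frac{1}{2 x}$
$\frac{l{\left(r{\left(-4 \right)},274 \right)}}{-54395} = \frac{\frac{1}{2} \cdot \frac{1}{8}}{-54395} = \frac{1}{2} \cdot \frac{1}{8} \left(- \frac{1}{54395}\right) = \frac{1}{16} \left(- \frac{1}{54395}\right) = - \frac{1}{870320}$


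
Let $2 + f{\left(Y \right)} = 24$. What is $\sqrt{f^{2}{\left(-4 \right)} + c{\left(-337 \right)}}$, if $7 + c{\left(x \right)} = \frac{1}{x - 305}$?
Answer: $\frac{\sqrt{196601586}}{642} \approx 21.84$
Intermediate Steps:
$f{\left(Y \right)} = 22$ ($f{\left(Y \right)} = -2 + 24 = 22$)
$c{\left(x \right)} = -7 + \frac{1}{-305 + x}$ ($c{\left(x \right)} = -7 + \frac{1}{x - 305} = -7 + \frac{1}{-305 + x}$)
$\sqrt{f^{2}{\left(-4 \right)} + c{\left(-337 \right)}} = \sqrt{22^{2} + \frac{2136 - -2359}{-305 - 337}} = \sqrt{484 + \frac{2136 + 2359}{-642}} = \sqrt{484 - \frac{4495}{642}} = \sqrt{\frac{306233}{642}} = \frac{\sqrt{196601586}}{642}$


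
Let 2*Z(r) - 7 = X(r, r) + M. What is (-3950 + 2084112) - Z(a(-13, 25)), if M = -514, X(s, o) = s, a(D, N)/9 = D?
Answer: 2080474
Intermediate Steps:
a(D, N) = 9*D
Z(r) = -507/2 + r/2 (Z(r) = 7/2 + (r - 514)/2 = 7/2 + (-514 + r)/2 = 7/2 + (-257 + r/2) = -507/2 + r/2)
(-3950 + 2084112) - Z(a(-13, 25)) = (-3950 + 2084112) - (-507/2 + (9*(-13))/2) = 2080162 - (-507/2 + (½)*(-117)) = 2080162 - (-507/2 - 117/2) = 2080162 - 1*(-312) = 2080162 + 312 = 2080474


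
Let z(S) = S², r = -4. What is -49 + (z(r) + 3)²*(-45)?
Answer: -16294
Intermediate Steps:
-49 + (z(r) + 3)²*(-45) = -49 + ((-4)² + 3)²*(-45) = -49 + (16 + 3)²*(-45) = -49 + 19²*(-45) = -49 + 361*(-45) = -49 - 16245 = -16294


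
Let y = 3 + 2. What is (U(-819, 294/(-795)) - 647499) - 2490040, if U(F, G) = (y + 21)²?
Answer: -3136863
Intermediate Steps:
y = 5
U(F, G) = 676 (U(F, G) = (5 + 21)² = 26² = 676)
(U(-819, 294/(-795)) - 647499) - 2490040 = (676 - 647499) - 2490040 = -646823 - 2490040 = -3136863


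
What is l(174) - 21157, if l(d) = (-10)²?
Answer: -21057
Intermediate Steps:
l(d) = 100
l(174) - 21157 = 100 - 21157 = -21057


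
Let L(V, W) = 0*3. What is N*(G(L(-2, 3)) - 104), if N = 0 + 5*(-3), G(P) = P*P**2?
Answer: 1560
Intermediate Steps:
L(V, W) = 0
G(P) = P**3
N = -15 (N = 0 - 15 = -15)
N*(G(L(-2, 3)) - 104) = -15*(0**3 - 104) = -15*(0 - 104) = -15*(-104) = 1560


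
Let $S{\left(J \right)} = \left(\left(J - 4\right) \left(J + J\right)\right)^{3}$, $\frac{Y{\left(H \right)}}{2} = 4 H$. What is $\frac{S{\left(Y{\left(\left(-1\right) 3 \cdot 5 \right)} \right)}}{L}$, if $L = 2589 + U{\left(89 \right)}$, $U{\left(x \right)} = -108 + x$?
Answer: $\frac{2635717017600}{257} \approx 1.0256 \cdot 10^{10}$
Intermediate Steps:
$Y{\left(H \right)} = 8 H$ ($Y{\left(H \right)} = 2 \cdot 4 H = 8 H$)
$L = 2570$ ($L = 2589 + \left(-108 + 89\right) = 2589 - 19 = 2570$)
$S{\left(J \right)} = 8 J^{3} \left(-4 + J\right)^{3}$ ($S{\left(J \right)} = \left(\left(-4 + J\right) 2 J\right)^{3} = \left(2 J \left(-4 + J\right)\right)^{3} = 8 J^{3} \left(-4 + J\right)^{3}$)
$\frac{S{\left(Y{\left(\left(-1\right) 3 \cdot 5 \right)} \right)}}{L} = \frac{8 \left(8 \left(-1\right) 3 \cdot 5\right)^{3} \left(-4 + 8 \left(-1\right) 3 \cdot 5\right)^{3}}{2570} = 8 \left(8 \left(\left(-3\right) 5\right)\right)^{3} \left(-4 + 8 \left(\left(-3\right) 5\right)\right)^{3} \cdot \frac{1}{2570} = 8 \left(8 \left(-15\right)\right)^{3} \left(-4 + 8 \left(-15\right)\right)^{3} \cdot \frac{1}{2570} = 8 \left(-120\right)^{3} \left(-4 - 120\right)^{3} \cdot \frac{1}{2570} = 8 \left(-1728000\right) \left(-124\right)^{3} \cdot \frac{1}{2570} = 8 \left(-1728000\right) \left(-1906624\right) \frac{1}{2570} = 26357170176000 \cdot \frac{1}{2570} = \frac{2635717017600}{257}$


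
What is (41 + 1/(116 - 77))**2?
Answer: 2560000/1521 ≈ 1683.1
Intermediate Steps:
(41 + 1/(116 - 77))**2 = (41 + 1/39)**2 = (1600/39)**2 = 2560000/1521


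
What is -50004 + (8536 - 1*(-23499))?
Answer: -17969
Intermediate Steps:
-50004 + (8536 - 1*(-23499)) = -50004 + (8536 + 23499) = -50004 + 32035 = -17969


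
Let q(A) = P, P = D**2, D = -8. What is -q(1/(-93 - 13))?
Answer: -64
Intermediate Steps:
P = 64 (P = (-8)**2 = 64)
q(A) = 64
-q(1/(-93 - 13)) = -1*64 = -64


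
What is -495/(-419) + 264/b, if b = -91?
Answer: -65571/38129 ≈ -1.7197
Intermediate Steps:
-495/(-419) + 264/b = -495/(-419) + 264/(-91) = -495*(-1/419) + 264*(-1/91) = 495/419 - 264/91 = -65571/38129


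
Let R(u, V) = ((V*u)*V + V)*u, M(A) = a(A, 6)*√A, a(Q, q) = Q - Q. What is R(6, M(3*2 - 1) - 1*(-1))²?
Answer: 1764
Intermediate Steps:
a(Q, q) = 0
M(A) = 0 (M(A) = 0*√A = 0)
R(u, V) = u*(V + u*V²) (R(u, V) = (u*V² + V)*u = (V + u*V²)*u = u*(V + u*V²))
R(6, M(3*2 - 1) - 1*(-1))² = ((0 - 1*(-1))*6*(1 + (0 - 1*(-1))*6))² = ((0 + 1)*6*(1 + (0 + 1)*6))² = (1*6*(1 + 1*6))² = (1*6*(1 + 6))² = (1*6*7)² = 42² = 1764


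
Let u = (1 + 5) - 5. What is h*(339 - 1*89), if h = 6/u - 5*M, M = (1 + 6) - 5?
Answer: -1000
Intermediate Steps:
u = 1 (u = 6 - 5 = 1)
M = 2 (M = 7 - 5 = 2)
h = -4 (h = 6/1 - 5*2 = 6*1 - 10 = 6 - 10 = -4)
h*(339 - 1*89) = -4*(339 - 1*89) = -4*(339 - 89) = -4*250 = -1000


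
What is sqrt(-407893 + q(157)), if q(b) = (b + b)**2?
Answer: I*sqrt(309297) ≈ 556.14*I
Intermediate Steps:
q(b) = 4*b**2 (q(b) = (2*b)**2 = 4*b**2)
sqrt(-407893 + q(157)) = sqrt(-407893 + 4*157**2) = sqrt(-407893 + 4*24649) = sqrt(-407893 + 98596) = sqrt(-309297) = I*sqrt(309297)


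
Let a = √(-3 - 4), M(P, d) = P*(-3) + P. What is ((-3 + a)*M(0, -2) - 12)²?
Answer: 144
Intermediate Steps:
M(P, d) = -2*P (M(P, d) = -3*P + P = -2*P)
a = I*√7 (a = √(-7) = I*√7 ≈ 2.6458*I)
((-3 + a)*M(0, -2) - 12)² = ((-3 + I*√7)*(-2*0) - 12)² = ((-3 + I*√7)*0 - 12)² = (0 - 12)² = (-12)² = 144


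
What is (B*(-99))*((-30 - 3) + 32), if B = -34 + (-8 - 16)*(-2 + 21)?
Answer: -48510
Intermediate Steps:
B = -490 (B = -34 - 24*19 = -34 - 456 = -490)
(B*(-99))*((-30 - 3) + 32) = (-490*(-99))*((-30 - 3) + 32) = 48510*(-33 + 32) = 48510*(-1) = -48510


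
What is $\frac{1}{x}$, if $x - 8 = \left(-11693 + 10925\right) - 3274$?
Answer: $- \frac{1}{4034} \approx -0.00024789$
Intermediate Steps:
$x = -4034$ ($x = 8 + \left(\left(-11693 + 10925\right) - 3274\right) = 8 - 4042 = -4034$)
$\frac{1}{x} = \frac{1}{-4034} = - \frac{1}{4034}$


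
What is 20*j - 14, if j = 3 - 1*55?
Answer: -1054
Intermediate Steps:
j = -52 (j = 3 - 55 = -52)
20*j - 14 = 20*(-52) - 14 = -1040 - 14 = -1054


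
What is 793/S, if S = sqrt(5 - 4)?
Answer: 793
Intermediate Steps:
S = 1 (S = sqrt(1) = 1)
793/S = 793/1 = 1*793 = 793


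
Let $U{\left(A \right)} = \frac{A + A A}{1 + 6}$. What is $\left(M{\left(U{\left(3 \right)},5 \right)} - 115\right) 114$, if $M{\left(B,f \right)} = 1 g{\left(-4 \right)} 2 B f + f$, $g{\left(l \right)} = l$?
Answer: $- \frac{142500}{7} \approx -20357.0$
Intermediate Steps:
$U{\left(A \right)} = \frac{A}{7} + \frac{A^{2}}{7}$ ($U{\left(A \right)} = \frac{A + A^{2}}{7} = \left(A + A^{2}\right) \frac{1}{7} = \frac{A}{7} + \frac{A^{2}}{7}$)
$M{\left(B,f \right)} = f - 8 B f$ ($M{\left(B,f \right)} = 1 \left(-4\right) 2 B f + f = \left(-4\right) 2 B f + f = - 8 B f + f = f - 8 B f$)
$\left(M{\left(U{\left(3 \right)},5 \right)} - 115\right) 114 = \left(5 \left(1 - 8 \cdot \frac{1}{7} \cdot 3 \left(1 + 3\right)\right) - 115\right) 114 = \left(5 \left(1 - 8 \cdot \frac{1}{7} \cdot 3 \cdot 4\right) - 115\right) 114 = \left(5 \left(1 - \frac{96}{7}\right) - 115\right) 114 = \left(5 \left(- \frac{89}{7}\right) - 115\right) 114 = \left(- \frac{445}{7} - 115\right) 114 = \left(- \frac{1250}{7}\right) 114 = - \frac{142500}{7}$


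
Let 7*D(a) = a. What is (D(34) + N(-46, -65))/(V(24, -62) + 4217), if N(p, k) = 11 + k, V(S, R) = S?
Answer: -344/29687 ≈ -0.011588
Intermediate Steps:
D(a) = a/7
(D(34) + N(-46, -65))/(V(24, -62) + 4217) = ((⅐)*34 + (11 - 65))/(24 + 4217) = (34/7 - 54)/4241 = -344/7*1/4241 = -344/29687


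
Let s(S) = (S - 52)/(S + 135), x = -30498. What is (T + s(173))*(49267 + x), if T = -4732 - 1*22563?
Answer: -14344189481/28 ≈ -5.1229e+8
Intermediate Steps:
T = -27295 (T = -4732 - 22563 = -27295)
s(S) = (-52 + S)/(135 + S)
(T + s(173))*(49267 + x) = (-27295 + (-52 + 173)/(135 + 173))*(49267 - 30498) = (-27295 + 121/308)*18769 = (-27295 + (1/308)*121)*18769 = (-27295 + 11/28)*18769 = -764249/28*18769 = -14344189481/28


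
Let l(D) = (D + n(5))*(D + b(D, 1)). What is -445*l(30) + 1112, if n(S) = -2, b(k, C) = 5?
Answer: -434988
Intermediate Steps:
l(D) = (-2 + D)*(5 + D) (l(D) = (D - 2)*(D + 5) = (-2 + D)*(5 + D))
-445*l(30) + 1112 = -445*(-10 + 30² + 3*30) + 1112 = -445*(-10 + 900 + 90) + 1112 = -445*980 + 1112 = -436100 + 1112 = -434988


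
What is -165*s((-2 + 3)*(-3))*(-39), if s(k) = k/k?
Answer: 6435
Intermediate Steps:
s(k) = 1
-165*s((-2 + 3)*(-3))*(-39) = -165*1*(-39) = -165*(-39) = 6435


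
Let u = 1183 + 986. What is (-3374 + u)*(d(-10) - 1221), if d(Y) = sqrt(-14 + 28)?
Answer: 1471305 - 1205*sqrt(14) ≈ 1.4668e+6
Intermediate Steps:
d(Y) = sqrt(14)
u = 2169
(-3374 + u)*(d(-10) - 1221) = (-3374 + 2169)*(sqrt(14) - 1221) = -1205*(-1221 + sqrt(14)) = 1471305 - 1205*sqrt(14)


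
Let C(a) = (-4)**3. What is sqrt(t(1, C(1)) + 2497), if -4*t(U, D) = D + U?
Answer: 23*sqrt(19)/2 ≈ 50.127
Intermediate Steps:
C(a) = -64
t(U, D) = -D/4 - U/4 (t(U, D) = -(D + U)/4 = -D/4 - U/4)
sqrt(t(1, C(1)) + 2497) = sqrt((-1/4*(-64) - 1/4*1) + 2497) = sqrt((16 - 1/4) + 2497) = sqrt(63/4 + 2497) = sqrt(10051/4) = 23*sqrt(19)/2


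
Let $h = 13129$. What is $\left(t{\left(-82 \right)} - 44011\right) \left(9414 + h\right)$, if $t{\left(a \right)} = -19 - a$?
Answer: $-990719764$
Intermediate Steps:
$\left(t{\left(-82 \right)} - 44011\right) \left(9414 + h\right) = \left(\left(-19 - -82\right) - 44011\right) \left(9414 + 13129\right) = \left(\left(-19 + 82\right) - 44011\right) 22543 = \left(63 - 44011\right) 22543 = \left(-43948\right) 22543 = -990719764$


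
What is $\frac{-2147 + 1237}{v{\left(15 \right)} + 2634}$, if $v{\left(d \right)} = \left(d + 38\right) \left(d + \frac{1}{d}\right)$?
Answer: $- \frac{6825}{25744} \approx -0.26511$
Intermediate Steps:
$v{\left(d \right)} = \left(38 + d\right) \left(d + \frac{1}{d}\right)$
$\frac{-2147 + 1237}{v{\left(15 \right)} + 2634} = \frac{-2147 + 1237}{\left(1 + 15^{2} + 38 \cdot 15 + \frac{38}{15}\right) + 2634} = - \frac{910}{\left(1 + 225 + 570 + 38 \cdot \frac{1}{15}\right) + 2634} = - \frac{910}{\left(1 + 225 + 570 + \frac{38}{15}\right) + 2634} = - \frac{910}{\frac{11978}{15} + 2634} = - \frac{910}{\frac{51488}{15}} = \left(-910\right) \frac{15}{51488} = - \frac{6825}{25744}$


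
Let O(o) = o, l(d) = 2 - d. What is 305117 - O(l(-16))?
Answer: 305099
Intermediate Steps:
305117 - O(l(-16)) = 305117 - (2 - 1*(-16)) = 305117 - (2 + 16) = 305117 - 1*18 = 305117 - 18 = 305099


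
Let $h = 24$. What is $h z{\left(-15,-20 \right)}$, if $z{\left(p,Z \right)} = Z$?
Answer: $-480$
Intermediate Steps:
$h z{\left(-15,-20 \right)} = 24 \left(-20\right) = -480$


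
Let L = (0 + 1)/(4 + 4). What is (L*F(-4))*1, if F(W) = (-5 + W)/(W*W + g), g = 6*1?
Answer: -9/176 ≈ -0.051136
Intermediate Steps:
g = 6
L = 1/8 ≈ 0.12500
F(W) = (-5 + W)/(6 + W**2) (F(W) = (-5 + W)/(W*W + 6) = (-5 + W)/(W**2 + 6) = (-5 + W)/(6 + W**2))
(L*F(-4))*1 = (((-5 - 4)/(6 + (-4)**2))/8)*1 = ((-9/(6 + 16))/8)*1 = ((-9/22)/8)*1 = (((1/22)*(-9))/8)*1 = ((1/8)*(-9/22))*1 = -9/176*1 = -9/176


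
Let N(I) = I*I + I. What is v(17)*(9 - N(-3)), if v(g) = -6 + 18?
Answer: 36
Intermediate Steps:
N(I) = I + I**2 (N(I) = I**2 + I = I + I**2)
v(g) = 12
v(17)*(9 - N(-3)) = 12*(9 - (-3)*(1 - 3)) = 12*(9 - (-3)*(-2)) = 12*(9 - 1*6) = 12*(9 - 6) = 12*3 = 36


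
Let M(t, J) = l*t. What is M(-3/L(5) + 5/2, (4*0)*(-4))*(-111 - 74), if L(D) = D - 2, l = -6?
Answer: 1665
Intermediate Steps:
L(D) = -2 + D
M(t, J) = -6*t
M(-3/L(5) + 5/2, (4*0)*(-4))*(-111 - 74) = (-6*(-3/(-2 + 5) + 5/2))*(-111 - 74) = -6*(-3/3 + 5*(½))*(-185) = -6*(-3*⅓ + 5/2)*(-185) = -6*(-1 + 5/2)*(-185) = -6*3/2*(-185) = -9*(-185) = 1665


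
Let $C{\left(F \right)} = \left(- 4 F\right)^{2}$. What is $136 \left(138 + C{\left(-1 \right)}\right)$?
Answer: $20944$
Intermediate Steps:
$C{\left(F \right)} = 16 F^{2}$
$136 \left(138 + C{\left(-1 \right)}\right) = 136 \left(138 + 16 \left(-1\right)^{2}\right) = 136 \left(138 + 16 \cdot 1\right) = 136 \left(138 + 16\right) = 136 \cdot 154 = 20944$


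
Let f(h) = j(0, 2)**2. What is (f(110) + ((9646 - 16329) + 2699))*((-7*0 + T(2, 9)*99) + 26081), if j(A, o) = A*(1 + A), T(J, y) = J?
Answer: -104695536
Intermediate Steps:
f(h) = 0 (f(h) = (0*(1 + 0))**2 = (0*1)**2 = 0**2 = 0)
(f(110) + ((9646 - 16329) + 2699))*((-7*0 + T(2, 9)*99) + 26081) = (0 + ((9646 - 16329) + 2699))*((-7*0 + 2*99) + 26081) = (0 + (-6683 + 2699))*((0 + 198) + 26081) = (0 - 3984)*(198 + 26081) = -3984*26279 = -104695536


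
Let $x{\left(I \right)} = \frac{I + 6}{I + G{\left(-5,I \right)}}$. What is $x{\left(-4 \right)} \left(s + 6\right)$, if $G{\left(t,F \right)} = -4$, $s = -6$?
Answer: $0$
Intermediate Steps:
$x{\left(I \right)} = \frac{6 + I}{-4 + I}$ ($x{\left(I \right)} = \frac{I + 6}{I - 4} = \frac{6 + I}{-4 + I}$)
$x{\left(-4 \right)} \left(s + 6\right) = \frac{6 - 4}{-4 - 4} \left(-6 + 6\right) = \frac{1}{-8} \cdot 2 \cdot 0 = \left(- \frac{1}{8}\right) 2 \cdot 0 = \left(- \frac{1}{4}\right) 0 = 0$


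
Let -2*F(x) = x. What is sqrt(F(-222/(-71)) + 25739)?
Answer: sqrt(129742418)/71 ≈ 160.43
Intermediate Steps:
F(x) = -x/2
sqrt(F(-222/(-71)) + 25739) = sqrt(-(-111)/(-71) + 25739) = sqrt(-(-111)*(-1)/71 + 25739) = sqrt(-1/2*222/71 + 25739) = sqrt(-111/71 + 25739) = sqrt(1827358/71) = sqrt(129742418)/71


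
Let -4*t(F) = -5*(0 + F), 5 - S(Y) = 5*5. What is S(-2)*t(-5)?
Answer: 125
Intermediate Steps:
S(Y) = -20 (S(Y) = 5 - 5*5 = 5 - 1*25 = 5 - 25 = -20)
t(F) = 5*F/4 (t(F) = -(-5)*(0 + F)/4 = -(-5)*F/4 = 5*F/4)
S(-2)*t(-5) = -25*(-5) = -20*(-25/4) = 125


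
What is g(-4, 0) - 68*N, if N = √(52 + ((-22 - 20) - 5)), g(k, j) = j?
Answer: -68*√5 ≈ -152.05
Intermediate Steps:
N = √5 (N = √(52 + (-42 - 5)) = √(52 - 47) = √5 ≈ 2.2361)
g(-4, 0) - 68*N = 0 - 68*√5 = -68*√5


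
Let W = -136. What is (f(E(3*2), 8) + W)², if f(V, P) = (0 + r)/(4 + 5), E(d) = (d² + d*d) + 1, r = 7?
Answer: 1481089/81 ≈ 18285.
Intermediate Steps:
E(d) = 1 + 2*d² (E(d) = (d² + d²) + 1 = 2*d² + 1 = 1 + 2*d²)
f(V, P) = 7/9 (f(V, P) = (0 + 7)/(4 + 5) = 7/9)
(f(E(3*2), 8) + W)² = (7/9 - 136)² = (-1217/9)² = 1481089/81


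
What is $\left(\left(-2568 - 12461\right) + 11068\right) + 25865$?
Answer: $21904$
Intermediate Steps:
$\left(\left(-2568 - 12461\right) + 11068\right) + 25865 = \left(-15029 + 11068\right) + 25865 = -3961 + 25865 = 21904$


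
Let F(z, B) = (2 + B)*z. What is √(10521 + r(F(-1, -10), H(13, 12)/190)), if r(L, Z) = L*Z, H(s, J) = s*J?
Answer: √95011305/95 ≈ 102.60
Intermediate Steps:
F(z, B) = z*(2 + B)
H(s, J) = J*s
√(10521 + r(F(-1, -10), H(13, 12)/190)) = √(10521 + (-(2 - 10))*((12*13)/190)) = √(10521 + (-1*(-8))*(156*(1/190))) = √(10521 + 8*(78/95)) = √(10521 + 624/95) = √(1000119/95) = √95011305/95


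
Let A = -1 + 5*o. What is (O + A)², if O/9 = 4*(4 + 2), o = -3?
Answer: 40000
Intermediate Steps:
A = -16 (A = -1 + 5*(-3) = -1 - 15 = -16)
O = 216 (O = 9*(4*(4 + 2)) = 9*(4*6) = 9*24 = 216)
(O + A)² = (216 - 16)² = 200² = 40000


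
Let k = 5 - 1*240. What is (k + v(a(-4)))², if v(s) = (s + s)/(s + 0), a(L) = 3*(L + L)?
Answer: 54289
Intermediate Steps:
a(L) = 6*L (a(L) = 3*(2*L) = 6*L)
v(s) = 2 (v(s) = (2*s)/s = 2)
k = -235 (k = 5 - 240 = -235)
(k + v(a(-4)))² = (-235 + 2)² = (-233)² = 54289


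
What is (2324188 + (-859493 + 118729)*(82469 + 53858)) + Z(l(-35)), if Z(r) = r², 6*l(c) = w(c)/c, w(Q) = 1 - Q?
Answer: -123705166808964/1225 ≈ -1.0098e+11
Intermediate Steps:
l(c) = (1 - c)/(6*c) (l(c) = ((1 - c)/c)/6 = (1 - c)/(6*c))
(2324188 + (-859493 + 118729)*(82469 + 53858)) + Z(l(-35)) = (2324188 + (-859493 + 118729)*(82469 + 53858)) + ((⅙)*(1 - 1*(-35))/(-35))² = (2324188 - 740764*136327) + ((⅙)*(-1/35)*(1 + 35))² = (2324188 - 100986133828) + ((⅙)*(-1/35)*36)² = -100983809640 + (-6/35)² = -100983809640 + 36/1225 = -123705166808964/1225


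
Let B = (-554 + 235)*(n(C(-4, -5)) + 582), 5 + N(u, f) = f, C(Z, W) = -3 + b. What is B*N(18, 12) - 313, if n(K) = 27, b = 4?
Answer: -1360210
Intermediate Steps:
C(Z, W) = 1 (C(Z, W) = -3 + 4 = 1)
N(u, f) = -5 + f
B = -194271 (B = (-554 + 235)*(27 + 582) = -319*609 = -194271)
B*N(18, 12) - 313 = -194271*(-5 + 12) - 313 = -194271*7 - 313 = -1359897 - 313 = -1360210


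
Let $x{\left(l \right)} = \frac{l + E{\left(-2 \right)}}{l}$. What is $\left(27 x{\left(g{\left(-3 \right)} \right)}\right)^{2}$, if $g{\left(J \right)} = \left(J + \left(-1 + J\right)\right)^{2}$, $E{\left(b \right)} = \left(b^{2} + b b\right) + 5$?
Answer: $\frac{2802276}{2401} \approx 1167.1$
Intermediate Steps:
$E{\left(b \right)} = 5 + 2 b^{2}$ ($E{\left(b \right)} = \left(b^{2} + b^{2}\right) + 5 = 2 b^{2} + 5 = 5 + 2 b^{2}$)
$g{\left(J \right)} = \left(-1 + 2 J\right)^{2}$
$x{\left(l \right)} = \frac{13 + l}{l}$ ($x{\left(l \right)} = \frac{l + \left(5 + 2 \left(-2\right)^{2}\right)}{l} = \frac{l + \left(5 + 2 \cdot 4\right)}{l} = \frac{l + \left(5 + 8\right)}{l} = \frac{l + 13}{l} = \frac{13 + l}{l}$)
$\left(27 x{\left(g{\left(-3 \right)} \right)}\right)^{2} = \left(27 \frac{13 + \left(-1 + 2 \left(-3\right)\right)^{2}}{\left(-1 + 2 \left(-3\right)\right)^{2}}\right)^{2} = \left(27 \frac{13 + \left(-1 - 6\right)^{2}}{\left(-1 - 6\right)^{2}}\right)^{2} = \left(27 \frac{13 + \left(-7\right)^{2}}{\left(-7\right)^{2}}\right)^{2} = \left(27 \frac{13 + 49}{49}\right)^{2} = \left(27 \cdot \frac{1}{49} \cdot 62\right)^{2} = \left(27 \cdot \frac{62}{49}\right)^{2} = \left(\frac{1674}{49}\right)^{2} = \frac{2802276}{2401}$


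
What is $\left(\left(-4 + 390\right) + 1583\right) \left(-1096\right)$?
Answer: $-2158024$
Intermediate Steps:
$\left(\left(-4 + 390\right) + 1583\right) \left(-1096\right) = \left(386 + 1583\right) \left(-1096\right) = 1969 \left(-1096\right) = -2158024$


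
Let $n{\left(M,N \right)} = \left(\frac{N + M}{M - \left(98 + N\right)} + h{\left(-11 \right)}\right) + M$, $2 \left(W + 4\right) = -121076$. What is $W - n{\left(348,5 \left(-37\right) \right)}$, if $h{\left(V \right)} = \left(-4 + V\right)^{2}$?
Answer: $- \frac{26585188}{435} \approx -61115.0$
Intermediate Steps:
$W = -60542$ ($W = -4 + \frac{1}{2} \left(-121076\right) = -4 - 60538 = -60542$)
$n{\left(M,N \right)} = 225 + M + \frac{M + N}{-98 + M - N}$ ($n{\left(M,N \right)} = \left(\frac{N + M}{M - \left(98 + N\right)} + \left(-4 - 11\right)^{2}\right) + M = \left(\frac{M + N}{-98 + M - N} + \left(-15\right)^{2}\right) + M = \left(\frac{M + N}{-98 + M - N} + 225\right) + M = \left(225 + \frac{M + N}{-98 + M - N}\right) + M = 225 + M + \frac{M + N}{-98 + M - N}$)
$W - n{\left(348,5 \left(-37\right) \right)} = -60542 - \frac{22050 - 348^{2} - 44544 + 224 \cdot 5 \left(-37\right) + 348 \cdot 5 \left(-37\right)}{98 + 5 \left(-37\right) - 348} = -60542 - \frac{22050 - 121104 - 44544 + 224 \left(-185\right) + 348 \left(-185\right)}{98 - 185 - 348} = -60542 - \frac{22050 - 121104 - 44544 - 41440 - 64380}{-435} = -60542 - \left(- \frac{1}{435}\right) \left(-249418\right) = -60542 - \frac{249418}{435} = - \frac{26585188}{435}$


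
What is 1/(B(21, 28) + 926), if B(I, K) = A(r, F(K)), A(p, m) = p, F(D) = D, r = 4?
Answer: 1/930 ≈ 0.0010753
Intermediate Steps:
B(I, K) = 4
1/(B(21, 28) + 926) = 1/(4 + 926) = 1/930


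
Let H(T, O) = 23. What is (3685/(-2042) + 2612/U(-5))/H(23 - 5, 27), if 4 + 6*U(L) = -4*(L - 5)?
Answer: 2655797/140898 ≈ 18.849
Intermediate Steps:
U(L) = 8/3 - 2*L/3 (U(L) = -⅔ + (-4*(L - 5))/6 = -⅔ + (-4*(-5 + L))/6 = -⅔ + (20 - 4*L)/6 = -⅔ + (10/3 - 2*L/3) = 8/3 - 2*L/3)
(3685/(-2042) + 2612/U(-5))/H(23 - 5, 27) = (3685/(-2042) + 2612/(8/3 - ⅔*(-5)))/23 = (3685*(-1/2042) + 2612/(8/3 + 10/3))*(1/23) = (-3685/2042 + 2612/6)*(1/23) = (-3685/2042 + 2612*(⅙))*(1/23) = (-3685/2042 + 1306/3)*(1/23) = (2655797/6126)*(1/23) = 2655797/140898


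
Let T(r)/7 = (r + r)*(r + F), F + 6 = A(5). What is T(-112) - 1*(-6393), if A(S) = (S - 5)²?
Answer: 191417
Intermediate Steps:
A(S) = (-5 + S)²
F = -6 (F = -6 + (-5 + 5)² = -6 + 0² = -6 + 0 = -6)
T(r) = 14*r*(-6 + r) (T(r) = 7*((r + r)*(r - 6)) = 7*((2*r)*(-6 + r)) = 7*(2*r*(-6 + r)) = 14*r*(-6 + r))
T(-112) - 1*(-6393) = 14*(-112)*(-6 - 112) - 1*(-6393) = 14*(-112)*(-118) + 6393 = 185024 + 6393 = 191417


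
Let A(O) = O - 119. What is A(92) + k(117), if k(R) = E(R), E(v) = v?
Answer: 90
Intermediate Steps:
k(R) = R
A(O) = -119 + O
A(92) + k(117) = (-119 + 92) + 117 = -27 + 117 = 90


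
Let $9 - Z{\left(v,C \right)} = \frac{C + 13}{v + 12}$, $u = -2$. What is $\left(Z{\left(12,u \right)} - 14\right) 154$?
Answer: $- \frac{10087}{12} \approx -840.58$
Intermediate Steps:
$Z{\left(v,C \right)} = 9 - \frac{13 + C}{12 + v}$ ($Z{\left(v,C \right)} = 9 - \frac{C + 13}{v + 12} = 9 - \frac{13 + C}{12 + v}$)
$\left(Z{\left(12,u \right)} - 14\right) 154 = \left(\frac{95 - -2 + 9 \cdot 12}{12 + 12} - 14\right) 154 = \left(\frac{95 + 2 + 108}{24} - 14\right) 154 = \left(\frac{1}{24} \cdot 205 - 14\right) 154 = \left(\frac{205}{24} - 14\right) 154 = \left(- \frac{131}{24}\right) 154 = - \frac{10087}{12}$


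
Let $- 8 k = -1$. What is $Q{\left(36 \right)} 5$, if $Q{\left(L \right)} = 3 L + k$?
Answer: $\frac{4325}{8} \approx 540.63$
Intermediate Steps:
$k = \frac{1}{8}$ ($k = \left(- \frac{1}{8}\right) \left(-1\right) = \frac{1}{8} \approx 0.125$)
$Q{\left(L \right)} = \frac{1}{8} + 3 L$ ($Q{\left(L \right)} = 3 L + \frac{1}{8} = \frac{1}{8} + 3 L$)
$Q{\left(36 \right)} 5 = \left(\frac{1}{8} + 3 \cdot 36\right) 5 = \left(\frac{1}{8} + 108\right) 5 = \frac{865}{8} \cdot 5 = \frac{4325}{8}$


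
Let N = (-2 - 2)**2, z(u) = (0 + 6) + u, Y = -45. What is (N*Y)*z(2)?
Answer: -5760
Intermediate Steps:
z(u) = 6 + u
N = 16 (N = (-4)**2 = 16)
(N*Y)*z(2) = (16*(-45))*(6 + 2) = -720*8 = -5760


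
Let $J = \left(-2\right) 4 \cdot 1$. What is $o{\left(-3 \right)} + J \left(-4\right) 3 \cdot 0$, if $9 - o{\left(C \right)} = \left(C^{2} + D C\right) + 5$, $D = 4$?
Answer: $7$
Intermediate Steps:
$J = -8$ ($J = \left(-8\right) 1 = -8$)
$o{\left(C \right)} = 4 - C^{2} - 4 C$ ($o{\left(C \right)} = 9 - \left(\left(C^{2} + 4 C\right) + 5\right) = 9 - \left(5 + C^{2} + 4 C\right) = 4 - C^{2} - 4 C$)
$o{\left(-3 \right)} + J \left(-4\right) 3 \cdot 0 = \left(4 - \left(-3\right)^{2} - -12\right) - 8 \left(-4\right) 3 \cdot 0 = \left(4 - 9 + 12\right) - 8 \left(\left(-12\right) 0\right) = \left(4 - 9 + 12\right) - 0 = 7 + 0 = 7$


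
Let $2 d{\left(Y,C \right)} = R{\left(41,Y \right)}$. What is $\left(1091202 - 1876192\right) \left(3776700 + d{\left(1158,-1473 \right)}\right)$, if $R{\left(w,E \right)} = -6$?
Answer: $-2964669378030$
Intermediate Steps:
$d{\left(Y,C \right)} = -3$ ($d{\left(Y,C \right)} = \frac{1}{2} \left(-6\right) = -3$)
$\left(1091202 - 1876192\right) \left(3776700 + d{\left(1158,-1473 \right)}\right) = \left(1091202 - 1876192\right) \left(3776700 - 3\right) = \left(-784990\right) 3776697 = -2964669378030$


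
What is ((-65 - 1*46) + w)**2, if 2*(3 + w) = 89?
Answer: 19321/4 ≈ 4830.3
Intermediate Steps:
w = 83/2 (w = -3 + (1/2)*89 = -3 + 89/2 = 83/2 ≈ 41.500)
((-65 - 1*46) + w)**2 = ((-65 - 1*46) + 83/2)**2 = ((-65 - 46) + 83/2)**2 = (-111 + 83/2)**2 = (-139/2)**2 = 19321/4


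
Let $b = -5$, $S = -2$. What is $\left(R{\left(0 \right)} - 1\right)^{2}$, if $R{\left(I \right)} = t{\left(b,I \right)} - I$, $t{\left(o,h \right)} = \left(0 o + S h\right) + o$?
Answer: $36$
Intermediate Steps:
$t{\left(o,h \right)} = o - 2 h$ ($t{\left(o,h \right)} = \left(0 o - 2 h\right) + o = \left(0 - 2 h\right) + o = - 2 h + o = o - 2 h$)
$R{\left(I \right)} = -5 - 3 I$ ($R{\left(I \right)} = \left(-5 - 2 I\right) - I = -5 - 3 I$)
$\left(R{\left(0 \right)} - 1\right)^{2} = \left(\left(-5 - 0\right) - 1\right)^{2} = \left(\left(-5 + 0\right) - 1\right)^{2} = \left(-5 - 1\right)^{2} = \left(-6\right)^{2} = 36$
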